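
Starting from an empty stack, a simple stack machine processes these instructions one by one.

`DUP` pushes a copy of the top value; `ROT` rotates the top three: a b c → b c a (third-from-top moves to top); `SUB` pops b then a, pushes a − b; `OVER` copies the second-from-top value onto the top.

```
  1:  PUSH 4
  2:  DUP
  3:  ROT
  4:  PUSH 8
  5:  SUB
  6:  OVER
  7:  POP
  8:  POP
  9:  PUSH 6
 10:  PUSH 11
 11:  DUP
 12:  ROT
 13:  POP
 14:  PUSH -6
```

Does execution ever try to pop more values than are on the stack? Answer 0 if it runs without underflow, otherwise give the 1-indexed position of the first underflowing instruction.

PUSH 4  [4]
DUP     [4, 4]
ROT  — needs 3 operands, stack has 2 → underflow

3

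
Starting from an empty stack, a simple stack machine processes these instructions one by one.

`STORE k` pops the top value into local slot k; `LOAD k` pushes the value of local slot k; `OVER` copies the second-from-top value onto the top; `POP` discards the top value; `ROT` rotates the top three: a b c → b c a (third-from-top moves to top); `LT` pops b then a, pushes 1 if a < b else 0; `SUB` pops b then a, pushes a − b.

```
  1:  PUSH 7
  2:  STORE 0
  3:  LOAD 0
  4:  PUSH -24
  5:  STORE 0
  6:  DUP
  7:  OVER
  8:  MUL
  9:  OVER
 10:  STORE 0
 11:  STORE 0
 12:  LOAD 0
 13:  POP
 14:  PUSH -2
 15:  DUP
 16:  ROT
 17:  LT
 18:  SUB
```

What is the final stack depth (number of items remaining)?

PUSH 7   → [7]
STORE 0  → []
LOAD 0   → [7]
PUSH -24 → [7, -24]
STORE 0  → [7]
DUP      → [7, 7]
OVER     → [7, 7, 7]
MUL      → [7, 49]
OVER     → [7, 49, 7]
STORE 0  → [7, 49]
STORE 0  → [7]
LOAD 0   → [7, 49]
POP      → [7]
PUSH -2  → [7, -2]
DUP      → [7, -2, -2]
ROT      → [-2, -2, 7]
LT       → [-2, 1]
SUB      → [-3]

1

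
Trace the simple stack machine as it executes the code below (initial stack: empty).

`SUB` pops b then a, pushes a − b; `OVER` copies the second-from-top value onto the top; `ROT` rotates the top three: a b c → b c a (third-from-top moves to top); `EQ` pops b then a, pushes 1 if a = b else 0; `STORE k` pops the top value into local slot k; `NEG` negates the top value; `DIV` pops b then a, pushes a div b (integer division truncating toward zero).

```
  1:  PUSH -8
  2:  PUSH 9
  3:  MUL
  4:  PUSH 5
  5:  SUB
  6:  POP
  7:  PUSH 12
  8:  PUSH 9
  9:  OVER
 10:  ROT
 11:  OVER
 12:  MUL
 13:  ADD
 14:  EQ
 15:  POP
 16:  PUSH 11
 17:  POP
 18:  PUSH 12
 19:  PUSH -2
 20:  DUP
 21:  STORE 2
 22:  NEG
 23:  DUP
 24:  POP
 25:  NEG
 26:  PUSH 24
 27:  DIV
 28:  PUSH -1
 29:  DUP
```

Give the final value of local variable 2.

PUSH -8  -8
PUSH 9   -8 9
MUL      -72
PUSH 5   -72 5
SUB      -77
POP      (empty)
PUSH 12  12
PUSH 9   12 9
OVER     12 9 12
ROT      9 12 12
OVER     9 12 12 12
MUL      9 12 144
ADD      9 156
EQ       0
POP      (empty)
PUSH 11  11
POP      (empty)
PUSH 12  12
PUSH -2  12 -2
DUP      12 -2 -2
STORE 2  12 -2
NEG      12 2
DUP      12 2 2
POP      12 2
NEG      12 -2
PUSH 24  12 -2 24
DIV      12 0
PUSH -1  12 0 -1
DUP      12 0 -1 -1

-2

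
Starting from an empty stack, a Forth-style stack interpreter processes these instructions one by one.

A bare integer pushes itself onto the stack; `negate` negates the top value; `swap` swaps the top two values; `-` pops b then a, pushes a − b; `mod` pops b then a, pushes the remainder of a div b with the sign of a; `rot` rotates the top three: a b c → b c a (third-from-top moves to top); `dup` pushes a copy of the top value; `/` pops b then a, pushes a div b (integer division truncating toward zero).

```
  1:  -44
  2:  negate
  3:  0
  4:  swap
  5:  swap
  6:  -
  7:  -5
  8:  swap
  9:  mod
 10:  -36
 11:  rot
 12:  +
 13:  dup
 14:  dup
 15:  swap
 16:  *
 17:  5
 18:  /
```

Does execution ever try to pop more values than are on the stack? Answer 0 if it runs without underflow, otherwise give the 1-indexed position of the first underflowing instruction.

11

-44    → -44
negate → 44
0      → 44 0
swap   → 0 44
swap   → 44 0
-      → 44
-5     → 44 -5
swap   → -5 44
mod    → -5
-36    → -5 -36
rot  — needs 3 operands, stack has 2 → underflow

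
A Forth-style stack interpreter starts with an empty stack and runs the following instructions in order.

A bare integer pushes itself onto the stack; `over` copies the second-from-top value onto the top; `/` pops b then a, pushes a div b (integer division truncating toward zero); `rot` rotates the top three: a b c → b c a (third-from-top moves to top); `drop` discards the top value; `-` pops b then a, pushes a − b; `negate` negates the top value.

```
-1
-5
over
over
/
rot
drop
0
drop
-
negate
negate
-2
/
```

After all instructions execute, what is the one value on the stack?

2

-1     : [-1]
-5     : [-1, -5]
over   : [-1, -5, -1]
over   : [-1, -5, -1, -5]
/      : [-1, -5, 0]
rot    : [-5, 0, -1]
drop   : [-5, 0]
0      : [-5, 0, 0]
drop   : [-5, 0]
-      : [-5]
negate : [5]
negate : [-5]
-2     : [-5, -2]
/      : [2]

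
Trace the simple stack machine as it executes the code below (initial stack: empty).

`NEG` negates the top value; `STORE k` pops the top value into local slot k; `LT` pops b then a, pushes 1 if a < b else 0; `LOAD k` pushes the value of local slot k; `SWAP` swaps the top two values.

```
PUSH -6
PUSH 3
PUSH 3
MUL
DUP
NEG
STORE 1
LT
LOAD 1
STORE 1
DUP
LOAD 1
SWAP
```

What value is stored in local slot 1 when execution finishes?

-9

PUSH -6  -6
PUSH 3   -6 3
PUSH 3   -6 3 3
MUL      -6 9
DUP      -6 9 9
NEG      -6 9 -9
STORE 1  -6 9
LT       1
LOAD 1   1 -9
STORE 1  1
DUP      1 1
LOAD 1   1 1 -9
SWAP     1 -9 1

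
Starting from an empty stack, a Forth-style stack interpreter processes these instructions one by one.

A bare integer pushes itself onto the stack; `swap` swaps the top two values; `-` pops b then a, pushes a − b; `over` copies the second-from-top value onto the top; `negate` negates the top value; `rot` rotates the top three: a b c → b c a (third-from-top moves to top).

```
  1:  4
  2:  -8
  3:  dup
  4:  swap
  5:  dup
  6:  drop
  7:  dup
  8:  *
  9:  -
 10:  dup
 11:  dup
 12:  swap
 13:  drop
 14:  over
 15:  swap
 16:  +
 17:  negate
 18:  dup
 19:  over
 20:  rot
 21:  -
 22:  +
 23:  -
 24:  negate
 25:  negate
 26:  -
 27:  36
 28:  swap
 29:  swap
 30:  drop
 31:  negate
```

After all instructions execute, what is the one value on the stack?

-220

4      → [4]
-8     → [4, -8]
dup    → [4, -8, -8]
swap   → [4, -8, -8]
dup    → [4, -8, -8, -8]
drop   → [4, -8, -8]
dup    → [4, -8, -8, -8]
*      → [4, -8, 64]
-      → [4, -72]
dup    → [4, -72, -72]
dup    → [4, -72, -72, -72]
swap   → [4, -72, -72, -72]
drop   → [4, -72, -72]
over   → [4, -72, -72, -72]
swap   → [4, -72, -72, -72]
+      → [4, -72, -144]
negate → [4, -72, 144]
dup    → [4, -72, 144, 144]
over   → [4, -72, 144, 144, 144]
rot    → [4, -72, 144, 144, 144]
-      → [4, -72, 144, 0]
+      → [4, -72, 144]
-      → [4, -216]
negate → [4, 216]
negate → [4, -216]
-      → [220]
36     → [220, 36]
swap   → [36, 220]
swap   → [220, 36]
drop   → [220]
negate → [-220]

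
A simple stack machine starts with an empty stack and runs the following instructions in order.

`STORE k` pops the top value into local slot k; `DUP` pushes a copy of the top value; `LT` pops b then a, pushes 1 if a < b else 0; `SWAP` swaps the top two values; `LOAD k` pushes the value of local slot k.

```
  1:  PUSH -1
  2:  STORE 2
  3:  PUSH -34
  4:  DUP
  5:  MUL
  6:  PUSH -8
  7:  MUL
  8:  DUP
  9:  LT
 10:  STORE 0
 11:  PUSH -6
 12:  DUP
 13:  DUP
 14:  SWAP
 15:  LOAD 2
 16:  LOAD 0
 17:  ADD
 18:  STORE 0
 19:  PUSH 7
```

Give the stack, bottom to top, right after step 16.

[-6, -6, -6, -1, 0]

PUSH -1  -> -1
STORE 2  -> (empty)
PUSH -34 -> -34
DUP      -> -34 -34
MUL      -> 1156
PUSH -8  -> 1156 -8
MUL      -> -9248
DUP      -> -9248 -9248
LT       -> 0
STORE 0  -> (empty)
PUSH -6  -> -6
DUP      -> -6 -6
DUP      -> -6 -6 -6
SWAP     -> -6 -6 -6
LOAD 2   -> -6 -6 -6 -1
LOAD 0   -> -6 -6 -6 -1 0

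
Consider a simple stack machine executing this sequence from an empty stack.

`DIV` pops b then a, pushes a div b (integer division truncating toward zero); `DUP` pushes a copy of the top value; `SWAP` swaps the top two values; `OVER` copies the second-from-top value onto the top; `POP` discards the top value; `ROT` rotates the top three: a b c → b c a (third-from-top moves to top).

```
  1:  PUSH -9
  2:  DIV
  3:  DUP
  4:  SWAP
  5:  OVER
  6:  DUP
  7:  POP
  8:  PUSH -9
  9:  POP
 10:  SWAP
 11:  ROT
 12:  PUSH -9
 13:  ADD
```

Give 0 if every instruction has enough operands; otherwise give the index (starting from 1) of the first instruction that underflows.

2

PUSH -9 : [-9]
DIV  — needs 2 operands, stack has 1 → underflow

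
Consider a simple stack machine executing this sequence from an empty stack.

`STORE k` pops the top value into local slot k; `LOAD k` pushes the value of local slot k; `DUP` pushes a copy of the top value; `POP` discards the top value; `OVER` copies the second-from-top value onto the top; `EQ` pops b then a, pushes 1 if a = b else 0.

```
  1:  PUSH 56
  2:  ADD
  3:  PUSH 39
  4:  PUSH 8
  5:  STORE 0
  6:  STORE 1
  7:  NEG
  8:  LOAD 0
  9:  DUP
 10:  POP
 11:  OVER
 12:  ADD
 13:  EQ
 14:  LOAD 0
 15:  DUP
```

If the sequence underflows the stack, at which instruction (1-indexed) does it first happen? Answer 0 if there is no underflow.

2

PUSH 56 -> [56]
ADD  — needs 2 operands, stack has 1 → underflow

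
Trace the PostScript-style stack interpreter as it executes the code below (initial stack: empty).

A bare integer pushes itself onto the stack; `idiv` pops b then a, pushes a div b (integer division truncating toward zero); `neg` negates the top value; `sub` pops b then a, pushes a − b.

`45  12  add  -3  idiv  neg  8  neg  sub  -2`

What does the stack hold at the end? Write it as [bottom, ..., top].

[27, -2]

45   → 45
12   → 45 12
add  → 57
-3   → 57 -3
idiv → -19
neg  → 19
8    → 19 8
neg  → 19 -8
sub  → 27
-2   → 27 -2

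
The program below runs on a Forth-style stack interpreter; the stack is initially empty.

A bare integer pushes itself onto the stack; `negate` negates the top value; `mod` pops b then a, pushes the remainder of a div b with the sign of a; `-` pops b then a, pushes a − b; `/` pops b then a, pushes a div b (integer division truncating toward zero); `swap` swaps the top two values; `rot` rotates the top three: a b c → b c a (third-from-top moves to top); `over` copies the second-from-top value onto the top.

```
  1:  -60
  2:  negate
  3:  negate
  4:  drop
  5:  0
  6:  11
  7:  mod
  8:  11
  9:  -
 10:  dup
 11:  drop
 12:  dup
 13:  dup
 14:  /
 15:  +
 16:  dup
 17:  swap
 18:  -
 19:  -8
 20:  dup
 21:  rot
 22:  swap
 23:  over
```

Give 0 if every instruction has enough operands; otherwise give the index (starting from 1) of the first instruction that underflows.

0

-60    → -60
negate → 60
negate → -60
drop   → (empty)
0      → 0
11     → 0 11
mod    → 0
11     → 0 11
-      → -11
dup    → -11 -11
drop   → -11
dup    → -11 -11
dup    → -11 -11 -11
/      → -11 1
+      → -10
dup    → -10 -10
swap   → -10 -10
-      → 0
-8     → 0 -8
dup    → 0 -8 -8
rot    → -8 -8 0
swap   → -8 0 -8
over   → -8 0 -8 0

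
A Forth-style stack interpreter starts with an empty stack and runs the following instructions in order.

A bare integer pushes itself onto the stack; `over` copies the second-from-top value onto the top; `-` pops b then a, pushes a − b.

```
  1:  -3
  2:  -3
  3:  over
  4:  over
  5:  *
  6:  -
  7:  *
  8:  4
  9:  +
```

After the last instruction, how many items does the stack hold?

-3   → [-3]
-3   → [-3, -3]
over → [-3, -3, -3]
over → [-3, -3, -3, -3]
*    → [-3, -3, 9]
-    → [-3, -12]
*    → [36]
4    → [36, 4]
+    → [40]

1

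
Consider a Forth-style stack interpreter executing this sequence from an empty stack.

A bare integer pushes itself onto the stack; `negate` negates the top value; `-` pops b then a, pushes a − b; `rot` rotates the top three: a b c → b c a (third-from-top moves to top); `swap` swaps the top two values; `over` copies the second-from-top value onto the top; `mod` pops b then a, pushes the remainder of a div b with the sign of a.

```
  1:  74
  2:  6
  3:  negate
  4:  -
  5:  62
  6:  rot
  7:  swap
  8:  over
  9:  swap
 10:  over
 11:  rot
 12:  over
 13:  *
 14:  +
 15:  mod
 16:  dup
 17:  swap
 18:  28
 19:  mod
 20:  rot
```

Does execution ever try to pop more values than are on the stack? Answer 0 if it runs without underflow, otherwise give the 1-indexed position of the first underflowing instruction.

74     -> 74
6      -> 74 6
negate -> 74 -6
-      -> 80
62     -> 80 62
rot  — needs 3 operands, stack has 2 → underflow

6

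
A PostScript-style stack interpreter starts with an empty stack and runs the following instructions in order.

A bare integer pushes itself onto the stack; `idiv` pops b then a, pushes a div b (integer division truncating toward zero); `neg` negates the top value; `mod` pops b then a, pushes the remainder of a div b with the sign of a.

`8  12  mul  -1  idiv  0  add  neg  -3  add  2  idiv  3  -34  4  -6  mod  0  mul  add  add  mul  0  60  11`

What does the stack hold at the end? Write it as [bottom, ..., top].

8     8
12    8 12
mul   96
-1    96 -1
idiv  -96
0     -96 0
add   -96
neg   96
-3    96 -3
add   93
2     93 2
idiv  46
3     46 3
-34   46 3 -34
4     46 3 -34 4
-6    46 3 -34 4 -6
mod   46 3 -34 4
0     46 3 -34 4 0
mul   46 3 -34 0
add   46 3 -34
add   46 -31
mul   -1426
0     -1426 0
60    -1426 0 60
11    -1426 0 60 11

[-1426, 0, 60, 11]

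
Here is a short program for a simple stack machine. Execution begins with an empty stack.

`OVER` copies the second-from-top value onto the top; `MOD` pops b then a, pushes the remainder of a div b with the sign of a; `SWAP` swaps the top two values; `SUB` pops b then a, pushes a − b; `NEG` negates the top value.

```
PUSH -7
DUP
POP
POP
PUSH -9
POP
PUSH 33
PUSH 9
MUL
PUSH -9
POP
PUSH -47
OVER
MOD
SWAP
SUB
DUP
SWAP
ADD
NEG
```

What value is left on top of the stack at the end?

688

PUSH -7   -7
DUP       -7 -7
POP       -7
POP       (empty)
PUSH -9   -9
POP       (empty)
PUSH 33   33
PUSH 9    33 9
MUL       297
PUSH -9   297 -9
POP       297
PUSH -47  297 -47
OVER      297 -47 297
MOD       297 -47
SWAP      -47 297
SUB       -344
DUP       -344 -344
SWAP      -344 -344
ADD       -688
NEG       688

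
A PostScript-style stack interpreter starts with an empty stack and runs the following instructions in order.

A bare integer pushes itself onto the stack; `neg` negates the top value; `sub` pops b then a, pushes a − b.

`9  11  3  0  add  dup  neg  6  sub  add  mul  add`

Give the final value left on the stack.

-57

9   -> [9]
11  -> [9, 11]
3   -> [9, 11, 3]
0   -> [9, 11, 3, 0]
add -> [9, 11, 3]
dup -> [9, 11, 3, 3]
neg -> [9, 11, 3, -3]
6   -> [9, 11, 3, -3, 6]
sub -> [9, 11, 3, -9]
add -> [9, 11, -6]
mul -> [9, -66]
add -> [-57]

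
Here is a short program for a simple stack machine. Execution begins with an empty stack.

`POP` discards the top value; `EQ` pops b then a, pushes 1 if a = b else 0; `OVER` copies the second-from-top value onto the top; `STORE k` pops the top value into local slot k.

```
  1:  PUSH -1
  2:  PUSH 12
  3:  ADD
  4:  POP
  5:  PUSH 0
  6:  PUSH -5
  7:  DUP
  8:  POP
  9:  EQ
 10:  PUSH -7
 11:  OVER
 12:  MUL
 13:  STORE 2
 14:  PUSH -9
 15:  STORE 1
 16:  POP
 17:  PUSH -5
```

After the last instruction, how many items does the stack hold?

1

PUSH -1 : [-1]
PUSH 12 : [-1, 12]
ADD     : [11]
POP     : []
PUSH 0  : [0]
PUSH -5 : [0, -5]
DUP     : [0, -5, -5]
POP     : [0, -5]
EQ      : [0]
PUSH -7 : [0, -7]
OVER    : [0, -7, 0]
MUL     : [0, 0]
STORE 2 : [0]
PUSH -9 : [0, -9]
STORE 1 : [0]
POP     : []
PUSH -5 : [-5]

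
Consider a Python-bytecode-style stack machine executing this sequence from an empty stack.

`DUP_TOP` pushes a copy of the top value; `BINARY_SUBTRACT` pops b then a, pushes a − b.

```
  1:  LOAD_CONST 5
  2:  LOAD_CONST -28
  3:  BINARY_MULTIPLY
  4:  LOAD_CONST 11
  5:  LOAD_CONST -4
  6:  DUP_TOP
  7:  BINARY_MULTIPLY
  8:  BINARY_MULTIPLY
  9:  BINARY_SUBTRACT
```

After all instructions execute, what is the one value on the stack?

-316

LOAD_CONST 5    -> 5
LOAD_CONST -28  -> 5 -28
BINARY_MULTIPLY -> -140
LOAD_CONST 11   -> -140 11
LOAD_CONST -4   -> -140 11 -4
DUP_TOP         -> -140 11 -4 -4
BINARY_MULTIPLY -> -140 11 16
BINARY_MULTIPLY -> -140 176
BINARY_SUBTRACT -> -316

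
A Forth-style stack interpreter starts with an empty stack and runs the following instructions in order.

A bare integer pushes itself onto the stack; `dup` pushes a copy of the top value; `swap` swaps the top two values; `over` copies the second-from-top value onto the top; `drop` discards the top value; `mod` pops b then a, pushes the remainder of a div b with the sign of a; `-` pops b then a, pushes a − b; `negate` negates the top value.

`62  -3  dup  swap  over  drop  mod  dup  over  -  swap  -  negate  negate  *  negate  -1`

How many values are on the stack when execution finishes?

62     → [62]
-3     → [62, -3]
dup    → [62, -3, -3]
swap   → [62, -3, -3]
over   → [62, -3, -3, -3]
drop   → [62, -3, -3]
mod    → [62, 0]
dup    → [62, 0, 0]
over   → [62, 0, 0, 0]
-      → [62, 0, 0]
swap   → [62, 0, 0]
-      → [62, 0]
negate → [62, 0]
negate → [62, 0]
*      → [0]
negate → [0]
-1     → [0, -1]

2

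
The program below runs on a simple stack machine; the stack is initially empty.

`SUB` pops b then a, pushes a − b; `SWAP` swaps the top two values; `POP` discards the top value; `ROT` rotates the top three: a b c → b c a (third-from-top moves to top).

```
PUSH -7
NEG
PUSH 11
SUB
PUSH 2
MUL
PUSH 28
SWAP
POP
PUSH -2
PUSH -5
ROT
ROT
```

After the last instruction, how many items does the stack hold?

3

PUSH -7 → -7
NEG     → 7
PUSH 11 → 7 11
SUB     → -4
PUSH 2  → -4 2
MUL     → -8
PUSH 28 → -8 28
SWAP    → 28 -8
POP     → 28
PUSH -2 → 28 -2
PUSH -5 → 28 -2 -5
ROT     → -2 -5 28
ROT     → -5 28 -2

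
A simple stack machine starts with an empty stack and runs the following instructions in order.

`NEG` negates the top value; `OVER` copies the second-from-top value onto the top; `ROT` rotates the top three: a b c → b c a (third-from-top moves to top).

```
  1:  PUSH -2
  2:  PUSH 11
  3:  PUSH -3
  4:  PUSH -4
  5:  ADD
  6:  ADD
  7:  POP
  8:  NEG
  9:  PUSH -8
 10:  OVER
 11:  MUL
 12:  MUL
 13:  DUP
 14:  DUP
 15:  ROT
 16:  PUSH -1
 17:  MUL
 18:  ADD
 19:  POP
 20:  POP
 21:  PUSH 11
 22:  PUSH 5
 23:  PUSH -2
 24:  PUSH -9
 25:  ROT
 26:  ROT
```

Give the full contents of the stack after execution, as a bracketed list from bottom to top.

PUSH -2 : [-2]
PUSH 11 : [-2, 11]
PUSH -3 : [-2, 11, -3]
PUSH -4 : [-2, 11, -3, -4]
ADD     : [-2, 11, -7]
ADD     : [-2, 4]
POP     : [-2]
NEG     : [2]
PUSH -8 : [2, -8]
OVER    : [2, -8, 2]
MUL     : [2, -16]
MUL     : [-32]
DUP     : [-32, -32]
DUP     : [-32, -32, -32]
ROT     : [-32, -32, -32]
PUSH -1 : [-32, -32, -32, -1]
MUL     : [-32, -32, 32]
ADD     : [-32, 0]
POP     : [-32]
POP     : []
PUSH 11 : [11]
PUSH 5  : [11, 5]
PUSH -2 : [11, 5, -2]
PUSH -9 : [11, 5, -2, -9]
ROT     : [11, -2, -9, 5]
ROT     : [11, -9, 5, -2]

[11, -9, 5, -2]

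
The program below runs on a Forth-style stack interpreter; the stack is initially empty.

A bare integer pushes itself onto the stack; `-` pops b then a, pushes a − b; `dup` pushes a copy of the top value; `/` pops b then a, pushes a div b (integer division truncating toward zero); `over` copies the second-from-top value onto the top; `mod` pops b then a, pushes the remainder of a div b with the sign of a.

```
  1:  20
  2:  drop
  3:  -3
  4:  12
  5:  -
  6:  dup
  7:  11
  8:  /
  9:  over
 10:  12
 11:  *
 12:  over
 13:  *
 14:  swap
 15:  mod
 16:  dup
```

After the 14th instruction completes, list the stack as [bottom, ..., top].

20   : 20
drop : (empty)
-3   : -3
12   : -3 12
-    : -15
dup  : -15 -15
11   : -15 -15 11
/    : -15 -1
over : -15 -1 -15
12   : -15 -1 -15 12
*    : -15 -1 -180
over : -15 -1 -180 -1
*    : -15 -1 180
swap : -15 180 -1

[-15, 180, -1]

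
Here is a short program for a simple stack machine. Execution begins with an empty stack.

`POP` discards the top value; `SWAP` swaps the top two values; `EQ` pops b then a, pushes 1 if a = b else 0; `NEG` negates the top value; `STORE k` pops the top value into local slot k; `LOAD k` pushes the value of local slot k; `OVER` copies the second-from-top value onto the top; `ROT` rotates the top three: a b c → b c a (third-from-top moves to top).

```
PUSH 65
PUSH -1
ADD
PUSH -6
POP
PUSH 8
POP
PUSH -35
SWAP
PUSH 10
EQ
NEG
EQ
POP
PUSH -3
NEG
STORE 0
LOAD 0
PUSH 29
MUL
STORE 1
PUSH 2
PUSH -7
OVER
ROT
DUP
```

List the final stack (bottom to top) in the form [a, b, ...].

[-7, 2, 2, 2]

PUSH 65  → 65
PUSH -1  → 65 -1
ADD      → 64
PUSH -6  → 64 -6
POP      → 64
PUSH 8   → 64 8
POP      → 64
PUSH -35 → 64 -35
SWAP     → -35 64
PUSH 10  → -35 64 10
EQ       → -35 0
NEG      → -35 0
EQ       → 0
POP      → (empty)
PUSH -3  → -3
NEG      → 3
STORE 0  → (empty)
LOAD 0   → 3
PUSH 29  → 3 29
MUL      → 87
STORE 1  → (empty)
PUSH 2   → 2
PUSH -7  → 2 -7
OVER     → 2 -7 2
ROT      → -7 2 2
DUP      → -7 2 2 2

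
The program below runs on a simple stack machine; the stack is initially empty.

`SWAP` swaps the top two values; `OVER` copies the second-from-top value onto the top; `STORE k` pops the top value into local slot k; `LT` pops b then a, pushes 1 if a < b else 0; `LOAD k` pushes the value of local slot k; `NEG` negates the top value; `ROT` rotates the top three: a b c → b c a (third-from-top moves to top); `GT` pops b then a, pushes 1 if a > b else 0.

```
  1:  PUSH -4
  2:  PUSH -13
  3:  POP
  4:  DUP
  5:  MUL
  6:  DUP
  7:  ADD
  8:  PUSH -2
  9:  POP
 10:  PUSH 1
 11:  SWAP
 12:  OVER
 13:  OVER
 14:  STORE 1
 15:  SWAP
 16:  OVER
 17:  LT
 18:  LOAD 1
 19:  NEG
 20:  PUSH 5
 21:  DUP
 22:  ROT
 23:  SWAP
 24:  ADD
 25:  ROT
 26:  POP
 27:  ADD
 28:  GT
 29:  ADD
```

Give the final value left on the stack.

PUSH -4  → [-4]
PUSH -13 → [-4, -13]
POP      → [-4]
DUP      → [-4, -4]
MUL      → [16]
DUP      → [16, 16]
ADD      → [32]
PUSH -2  → [32, -2]
POP      → [32]
PUSH 1   → [32, 1]
SWAP     → [1, 32]
OVER     → [1, 32, 1]
OVER     → [1, 32, 1, 32]
STORE 1  → [1, 32, 1]
SWAP     → [1, 1, 32]
OVER     → [1, 1, 32, 1]
LT       → [1, 1, 0]
LOAD 1   → [1, 1, 0, 32]
NEG      → [1, 1, 0, -32]
PUSH 5   → [1, 1, 0, -32, 5]
DUP      → [1, 1, 0, -32, 5, 5]
ROT      → [1, 1, 0, 5, 5, -32]
SWAP     → [1, 1, 0, 5, -32, 5]
ADD      → [1, 1, 0, 5, -27]
ROT      → [1, 1, 5, -27, 0]
POP      → [1, 1, 5, -27]
ADD      → [1, 1, -22]
GT       → [1, 1]
ADD      → [2]

2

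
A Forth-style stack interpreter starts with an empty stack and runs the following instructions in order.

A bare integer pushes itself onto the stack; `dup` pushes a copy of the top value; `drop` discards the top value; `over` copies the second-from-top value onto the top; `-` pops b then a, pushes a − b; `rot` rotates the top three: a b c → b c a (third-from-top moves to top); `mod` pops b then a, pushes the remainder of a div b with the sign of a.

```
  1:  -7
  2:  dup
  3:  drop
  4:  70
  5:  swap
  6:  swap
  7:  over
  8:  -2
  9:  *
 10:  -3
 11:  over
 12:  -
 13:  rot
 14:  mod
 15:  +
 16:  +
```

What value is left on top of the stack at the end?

-7   -> [-7]
dup  -> [-7, -7]
drop -> [-7]
70   -> [-7, 70]
swap -> [70, -7]
swap -> [-7, 70]
over -> [-7, 70, -7]
-2   -> [-7, 70, -7, -2]
*    -> [-7, 70, 14]
-3   -> [-7, 70, 14, -3]
over -> [-7, 70, 14, -3, 14]
-    -> [-7, 70, 14, -17]
rot  -> [-7, 14, -17, 70]
mod  -> [-7, 14, -17]
+    -> [-7, -3]
+    -> [-10]

-10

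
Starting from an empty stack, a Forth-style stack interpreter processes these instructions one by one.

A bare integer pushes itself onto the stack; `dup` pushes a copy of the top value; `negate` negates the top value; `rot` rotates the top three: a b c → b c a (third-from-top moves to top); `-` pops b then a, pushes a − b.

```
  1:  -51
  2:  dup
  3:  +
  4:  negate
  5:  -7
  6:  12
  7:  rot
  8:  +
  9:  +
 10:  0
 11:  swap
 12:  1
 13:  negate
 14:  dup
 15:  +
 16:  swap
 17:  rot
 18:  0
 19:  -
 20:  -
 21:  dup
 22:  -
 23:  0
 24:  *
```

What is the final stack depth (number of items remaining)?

-51     [-51]
dup     [-51, -51]
+       [-102]
negate  [102]
-7      [102, -7]
12      [102, -7, 12]
rot     [-7, 12, 102]
+       [-7, 114]
+       [107]
0       [107, 0]
swap    [0, 107]
1       [0, 107, 1]
negate  [0, 107, -1]
dup     [0, 107, -1, -1]
+       [0, 107, -2]
swap    [0, -2, 107]
rot     [-2, 107, 0]
0       [-2, 107, 0, 0]
-       [-2, 107, 0]
-       [-2, 107]
dup     [-2, 107, 107]
-       [-2, 0]
0       [-2, 0, 0]
*       [-2, 0]

2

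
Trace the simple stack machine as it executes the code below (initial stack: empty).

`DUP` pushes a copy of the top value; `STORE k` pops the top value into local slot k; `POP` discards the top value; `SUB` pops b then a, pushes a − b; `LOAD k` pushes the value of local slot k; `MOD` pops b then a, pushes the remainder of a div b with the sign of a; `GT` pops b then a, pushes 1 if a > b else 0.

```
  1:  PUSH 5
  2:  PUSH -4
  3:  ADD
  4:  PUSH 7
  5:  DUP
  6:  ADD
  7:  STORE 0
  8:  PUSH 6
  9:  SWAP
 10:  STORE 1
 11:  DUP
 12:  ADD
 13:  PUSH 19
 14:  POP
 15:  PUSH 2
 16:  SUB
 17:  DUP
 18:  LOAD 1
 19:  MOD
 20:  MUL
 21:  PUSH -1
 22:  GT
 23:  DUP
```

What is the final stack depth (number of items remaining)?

PUSH 5  -> 5
PUSH -4 -> 5 -4
ADD     -> 1
PUSH 7  -> 1 7
DUP     -> 1 7 7
ADD     -> 1 14
STORE 0 -> 1
PUSH 6  -> 1 6
SWAP    -> 6 1
STORE 1 -> 6
DUP     -> 6 6
ADD     -> 12
PUSH 19 -> 12 19
POP     -> 12
PUSH 2  -> 12 2
SUB     -> 10
DUP     -> 10 10
LOAD 1  -> 10 10 1
MOD     -> 10 0
MUL     -> 0
PUSH -1 -> 0 -1
GT      -> 1
DUP     -> 1 1

2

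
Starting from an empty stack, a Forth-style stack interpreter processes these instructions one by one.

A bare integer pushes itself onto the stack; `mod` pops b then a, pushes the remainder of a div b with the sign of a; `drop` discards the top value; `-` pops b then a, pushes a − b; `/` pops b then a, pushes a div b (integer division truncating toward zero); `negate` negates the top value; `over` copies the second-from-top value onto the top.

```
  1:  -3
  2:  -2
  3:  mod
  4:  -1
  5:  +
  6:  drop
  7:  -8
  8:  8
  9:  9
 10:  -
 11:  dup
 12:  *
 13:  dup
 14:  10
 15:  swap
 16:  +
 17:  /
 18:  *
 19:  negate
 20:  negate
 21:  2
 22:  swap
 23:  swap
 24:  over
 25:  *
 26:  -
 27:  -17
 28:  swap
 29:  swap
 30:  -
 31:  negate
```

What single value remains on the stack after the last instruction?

-17

-3     -> -3
-2     -> -3 -2
mod    -> -1
-1     -> -1 -1
+      -> -2
drop   -> (empty)
-8     -> -8
8      -> -8 8
9      -> -8 8 9
-      -> -8 -1
dup    -> -8 -1 -1
*      -> -8 1
dup    -> -8 1 1
10     -> -8 1 1 10
swap   -> -8 1 10 1
+      -> -8 1 11
/      -> -8 0
*      -> 0
negate -> 0
negate -> 0
2      -> 0 2
swap   -> 2 0
swap   -> 0 2
over   -> 0 2 0
*      -> 0 0
-      -> 0
-17    -> 0 -17
swap   -> -17 0
swap   -> 0 -17
-      -> 17
negate -> -17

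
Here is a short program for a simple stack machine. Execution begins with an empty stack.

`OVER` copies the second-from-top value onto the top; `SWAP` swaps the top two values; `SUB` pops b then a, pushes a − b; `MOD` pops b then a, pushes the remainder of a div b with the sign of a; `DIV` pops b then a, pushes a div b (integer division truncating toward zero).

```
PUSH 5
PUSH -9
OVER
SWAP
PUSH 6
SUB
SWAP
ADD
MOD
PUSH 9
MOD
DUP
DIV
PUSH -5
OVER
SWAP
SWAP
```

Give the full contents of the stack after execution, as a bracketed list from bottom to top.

PUSH 5   5
PUSH -9  5 -9
OVER     5 -9 5
SWAP     5 5 -9
PUSH 6   5 5 -9 6
SUB      5 5 -15
SWAP     5 -15 5
ADD      5 -10
MOD      5
PUSH 9   5 9
MOD      5
DUP      5 5
DIV      1
PUSH -5  1 -5
OVER     1 -5 1
SWAP     1 1 -5
SWAP     1 -5 1

[1, -5, 1]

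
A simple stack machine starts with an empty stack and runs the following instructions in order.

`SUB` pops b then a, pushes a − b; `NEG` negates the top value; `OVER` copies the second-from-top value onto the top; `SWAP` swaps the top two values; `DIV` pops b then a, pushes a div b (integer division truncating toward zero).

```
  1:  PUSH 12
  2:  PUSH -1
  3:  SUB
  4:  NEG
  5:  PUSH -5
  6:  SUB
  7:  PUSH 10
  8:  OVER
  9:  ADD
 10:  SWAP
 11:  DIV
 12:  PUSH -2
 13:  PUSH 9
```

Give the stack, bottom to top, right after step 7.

PUSH 12  [12]
PUSH -1  [12, -1]
SUB      [13]
NEG      [-13]
PUSH -5  [-13, -5]
SUB      [-8]
PUSH 10  [-8, 10]

[-8, 10]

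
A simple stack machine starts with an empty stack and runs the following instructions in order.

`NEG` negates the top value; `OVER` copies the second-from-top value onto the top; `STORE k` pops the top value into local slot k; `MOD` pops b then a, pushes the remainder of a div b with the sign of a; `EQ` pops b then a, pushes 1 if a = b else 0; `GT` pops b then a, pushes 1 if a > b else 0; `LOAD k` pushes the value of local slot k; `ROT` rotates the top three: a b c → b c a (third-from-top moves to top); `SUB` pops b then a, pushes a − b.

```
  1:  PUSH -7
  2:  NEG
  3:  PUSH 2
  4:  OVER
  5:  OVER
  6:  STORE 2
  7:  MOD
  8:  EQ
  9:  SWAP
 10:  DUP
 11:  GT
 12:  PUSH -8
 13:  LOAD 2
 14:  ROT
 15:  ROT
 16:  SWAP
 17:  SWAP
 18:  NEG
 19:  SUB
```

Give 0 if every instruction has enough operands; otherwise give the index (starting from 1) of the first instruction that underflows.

9

PUSH -7 : -7
NEG     : 7
PUSH 2  : 7 2
OVER    : 7 2 7
OVER    : 7 2 7 2
STORE 2 : 7 2 7
MOD     : 7 2
EQ      : 0
SWAP  — needs 2 operands, stack has 1 → underflow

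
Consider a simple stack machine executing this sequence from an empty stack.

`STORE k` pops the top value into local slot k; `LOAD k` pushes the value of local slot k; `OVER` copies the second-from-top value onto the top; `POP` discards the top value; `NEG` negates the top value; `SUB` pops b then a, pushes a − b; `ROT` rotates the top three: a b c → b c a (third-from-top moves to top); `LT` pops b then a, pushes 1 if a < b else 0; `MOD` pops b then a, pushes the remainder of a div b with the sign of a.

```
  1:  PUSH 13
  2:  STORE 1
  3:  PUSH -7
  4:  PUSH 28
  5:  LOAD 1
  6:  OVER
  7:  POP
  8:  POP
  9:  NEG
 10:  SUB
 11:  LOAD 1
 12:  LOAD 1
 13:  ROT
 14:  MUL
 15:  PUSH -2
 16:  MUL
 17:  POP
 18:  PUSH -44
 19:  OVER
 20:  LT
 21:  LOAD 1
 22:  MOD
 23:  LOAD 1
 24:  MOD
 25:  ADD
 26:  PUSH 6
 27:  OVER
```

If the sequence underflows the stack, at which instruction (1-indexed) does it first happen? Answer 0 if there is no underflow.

PUSH 13  → [13]
STORE 1  → []
PUSH -7  → [-7]
PUSH 28  → [-7, 28]
LOAD 1   → [-7, 28, 13]
OVER     → [-7, 28, 13, 28]
POP      → [-7, 28, 13]
POP      → [-7, 28]
NEG      → [-7, -28]
SUB      → [21]
LOAD 1   → [21, 13]
LOAD 1   → [21, 13, 13]
ROT      → [13, 13, 21]
MUL      → [13, 273]
PUSH -2  → [13, 273, -2]
MUL      → [13, -546]
POP      → [13]
PUSH -44 → [13, -44]
OVER     → [13, -44, 13]
LT       → [13, 1]
LOAD 1   → [13, 1, 13]
MOD      → [13, 1]
LOAD 1   → [13, 1, 13]
MOD      → [13, 1]
ADD      → [14]
PUSH 6   → [14, 6]
OVER     → [14, 6, 14]

0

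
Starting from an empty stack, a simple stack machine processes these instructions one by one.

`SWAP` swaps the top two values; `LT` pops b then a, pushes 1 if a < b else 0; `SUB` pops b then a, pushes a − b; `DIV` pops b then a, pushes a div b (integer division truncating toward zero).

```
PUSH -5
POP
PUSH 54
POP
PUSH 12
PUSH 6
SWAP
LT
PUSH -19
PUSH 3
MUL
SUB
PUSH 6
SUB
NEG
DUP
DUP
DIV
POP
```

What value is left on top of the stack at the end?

PUSH -5  : -5
POP      : (empty)
PUSH 54  : 54
POP      : (empty)
PUSH 12  : 12
PUSH 6   : 12 6
SWAP     : 6 12
LT       : 1
PUSH -19 : 1 -19
PUSH 3   : 1 -19 3
MUL      : 1 -57
SUB      : 58
PUSH 6   : 58 6
SUB      : 52
NEG      : -52
DUP      : -52 -52
DUP      : -52 -52 -52
DIV      : -52 1
POP      : -52

-52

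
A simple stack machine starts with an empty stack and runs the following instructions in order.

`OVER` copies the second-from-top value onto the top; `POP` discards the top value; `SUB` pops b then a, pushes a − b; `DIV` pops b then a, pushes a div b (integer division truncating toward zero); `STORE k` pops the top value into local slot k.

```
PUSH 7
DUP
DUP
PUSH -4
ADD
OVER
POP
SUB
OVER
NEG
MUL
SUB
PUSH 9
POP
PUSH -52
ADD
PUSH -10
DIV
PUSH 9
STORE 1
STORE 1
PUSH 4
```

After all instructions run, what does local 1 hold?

1

PUSH 7   : [7]
DUP      : [7, 7]
DUP      : [7, 7, 7]
PUSH -4  : [7, 7, 7, -4]
ADD      : [7, 7, 3]
OVER     : [7, 7, 3, 7]
POP      : [7, 7, 3]
SUB      : [7, 4]
OVER     : [7, 4, 7]
NEG      : [7, 4, -7]
MUL      : [7, -28]
SUB      : [35]
PUSH 9   : [35, 9]
POP      : [35]
PUSH -52 : [35, -52]
ADD      : [-17]
PUSH -10 : [-17, -10]
DIV      : [1]
PUSH 9   : [1, 9]
STORE 1  : [1]
STORE 1  : []
PUSH 4   : [4]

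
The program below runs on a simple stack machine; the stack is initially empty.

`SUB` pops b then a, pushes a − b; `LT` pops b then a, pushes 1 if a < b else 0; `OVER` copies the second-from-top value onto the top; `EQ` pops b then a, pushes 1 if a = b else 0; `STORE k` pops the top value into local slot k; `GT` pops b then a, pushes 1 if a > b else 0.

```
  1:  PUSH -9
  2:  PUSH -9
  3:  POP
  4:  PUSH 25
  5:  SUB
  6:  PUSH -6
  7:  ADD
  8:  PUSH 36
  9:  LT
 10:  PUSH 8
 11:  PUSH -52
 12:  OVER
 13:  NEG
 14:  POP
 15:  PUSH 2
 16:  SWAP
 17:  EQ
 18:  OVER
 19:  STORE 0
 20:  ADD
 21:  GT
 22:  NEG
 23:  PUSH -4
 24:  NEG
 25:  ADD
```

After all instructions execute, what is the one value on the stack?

4

PUSH -9  : -9
PUSH -9  : -9 -9
POP      : -9
PUSH 25  : -9 25
SUB      : -34
PUSH -6  : -34 -6
ADD      : -40
PUSH 36  : -40 36
LT       : 1
PUSH 8   : 1 8
PUSH -52 : 1 8 -52
OVER     : 1 8 -52 8
NEG      : 1 8 -52 -8
POP      : 1 8 -52
PUSH 2   : 1 8 -52 2
SWAP     : 1 8 2 -52
EQ       : 1 8 0
OVER     : 1 8 0 8
STORE 0  : 1 8 0
ADD      : 1 8
GT       : 0
NEG      : 0
PUSH -4  : 0 -4
NEG      : 0 4
ADD      : 4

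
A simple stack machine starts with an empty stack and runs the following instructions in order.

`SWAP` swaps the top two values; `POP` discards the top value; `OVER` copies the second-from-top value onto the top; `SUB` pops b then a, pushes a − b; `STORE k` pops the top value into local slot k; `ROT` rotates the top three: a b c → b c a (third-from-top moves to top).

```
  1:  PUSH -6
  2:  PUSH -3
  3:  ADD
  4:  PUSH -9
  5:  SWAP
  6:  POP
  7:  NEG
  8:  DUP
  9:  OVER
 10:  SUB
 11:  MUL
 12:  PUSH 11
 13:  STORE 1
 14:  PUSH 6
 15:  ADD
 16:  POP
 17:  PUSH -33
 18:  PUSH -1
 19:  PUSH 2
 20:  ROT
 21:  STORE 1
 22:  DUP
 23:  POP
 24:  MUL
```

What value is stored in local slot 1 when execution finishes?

PUSH -6   [-6]
PUSH -3   [-6, -3]
ADD       [-9]
PUSH -9   [-9, -9]
SWAP      [-9, -9]
POP       [-9]
NEG       [9]
DUP       [9, 9]
OVER      [9, 9, 9]
SUB       [9, 0]
MUL       [0]
PUSH 11   [0, 11]
STORE 1   [0]
PUSH 6    [0, 6]
ADD       [6]
POP       []
PUSH -33  [-33]
PUSH -1   [-33, -1]
PUSH 2    [-33, -1, 2]
ROT       [-1, 2, -33]
STORE 1   [-1, 2]
DUP       [-1, 2, 2]
POP       [-1, 2]
MUL       [-2]

-33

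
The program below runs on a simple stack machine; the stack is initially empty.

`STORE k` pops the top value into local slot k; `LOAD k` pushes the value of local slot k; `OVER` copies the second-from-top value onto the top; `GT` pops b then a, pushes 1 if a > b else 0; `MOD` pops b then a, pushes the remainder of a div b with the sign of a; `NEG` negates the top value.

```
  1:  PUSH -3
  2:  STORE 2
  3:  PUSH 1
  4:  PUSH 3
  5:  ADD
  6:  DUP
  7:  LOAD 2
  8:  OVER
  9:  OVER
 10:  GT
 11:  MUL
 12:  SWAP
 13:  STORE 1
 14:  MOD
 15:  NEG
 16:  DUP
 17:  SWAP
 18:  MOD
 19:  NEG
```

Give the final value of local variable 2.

PUSH -3  [-3]
STORE 2  []
PUSH 1   [1]
PUSH 3   [1, 3]
ADD      [4]
DUP      [4, 4]
LOAD 2   [4, 4, -3]
OVER     [4, 4, -3, 4]
OVER     [4, 4, -3, 4, -3]
GT       [4, 4, -3, 1]
MUL      [4, 4, -3]
SWAP     [4, -3, 4]
STORE 1  [4, -3]
MOD      [1]
NEG      [-1]
DUP      [-1, -1]
SWAP     [-1, -1]
MOD      [0]
NEG      [0]

-3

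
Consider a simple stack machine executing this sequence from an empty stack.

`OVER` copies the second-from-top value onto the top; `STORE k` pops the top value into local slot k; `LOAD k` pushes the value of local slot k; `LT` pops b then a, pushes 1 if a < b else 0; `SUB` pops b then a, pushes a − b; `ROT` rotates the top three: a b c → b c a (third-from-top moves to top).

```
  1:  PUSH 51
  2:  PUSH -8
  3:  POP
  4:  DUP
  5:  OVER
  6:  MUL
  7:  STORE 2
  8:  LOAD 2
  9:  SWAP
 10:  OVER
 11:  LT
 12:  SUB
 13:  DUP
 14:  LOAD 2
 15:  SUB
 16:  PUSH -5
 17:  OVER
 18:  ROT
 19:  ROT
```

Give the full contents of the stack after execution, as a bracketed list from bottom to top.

[2600, -1, -1, -5]

PUSH 51 -> 51
PUSH -8 -> 51 -8
POP     -> 51
DUP     -> 51 51
OVER    -> 51 51 51
MUL     -> 51 2601
STORE 2 -> 51
LOAD 2  -> 51 2601
SWAP    -> 2601 51
OVER    -> 2601 51 2601
LT      -> 2601 1
SUB     -> 2600
DUP     -> 2600 2600
LOAD 2  -> 2600 2600 2601
SUB     -> 2600 -1
PUSH -5 -> 2600 -1 -5
OVER    -> 2600 -1 -5 -1
ROT     -> 2600 -5 -1 -1
ROT     -> 2600 -1 -1 -5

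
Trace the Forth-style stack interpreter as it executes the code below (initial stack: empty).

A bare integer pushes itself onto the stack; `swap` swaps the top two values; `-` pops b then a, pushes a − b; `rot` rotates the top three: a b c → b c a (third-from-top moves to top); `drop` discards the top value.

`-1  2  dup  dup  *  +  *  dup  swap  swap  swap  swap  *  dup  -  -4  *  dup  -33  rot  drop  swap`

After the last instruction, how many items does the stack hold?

-1    [-1]
2     [-1, 2]
dup   [-1, 2, 2]
dup   [-1, 2, 2, 2]
*     [-1, 2, 4]
+     [-1, 6]
*     [-6]
dup   [-6, -6]
swap  [-6, -6]
swap  [-6, -6]
swap  [-6, -6]
swap  [-6, -6]
*     [36]
dup   [36, 36]
-     [0]
-4    [0, -4]
*     [0]
dup   [0, 0]
-33   [0, 0, -33]
rot   [0, -33, 0]
drop  [0, -33]
swap  [-33, 0]

2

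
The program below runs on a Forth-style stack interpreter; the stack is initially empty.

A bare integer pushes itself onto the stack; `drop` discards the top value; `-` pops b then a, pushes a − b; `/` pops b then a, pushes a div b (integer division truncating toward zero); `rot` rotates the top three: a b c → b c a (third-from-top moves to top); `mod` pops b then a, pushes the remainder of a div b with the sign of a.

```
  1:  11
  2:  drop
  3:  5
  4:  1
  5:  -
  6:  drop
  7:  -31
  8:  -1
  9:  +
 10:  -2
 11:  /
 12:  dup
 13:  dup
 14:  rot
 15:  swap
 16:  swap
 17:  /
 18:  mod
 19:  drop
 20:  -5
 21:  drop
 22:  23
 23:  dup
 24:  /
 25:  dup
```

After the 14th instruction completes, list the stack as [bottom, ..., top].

11   → [11]
drop → []
5    → [5]
1    → [5, 1]
-    → [4]
drop → []
-31  → [-31]
-1   → [-31, -1]
+    → [-32]
-2   → [-32, -2]
/    → [16]
dup  → [16, 16]
dup  → [16, 16, 16]
rot  → [16, 16, 16]

[16, 16, 16]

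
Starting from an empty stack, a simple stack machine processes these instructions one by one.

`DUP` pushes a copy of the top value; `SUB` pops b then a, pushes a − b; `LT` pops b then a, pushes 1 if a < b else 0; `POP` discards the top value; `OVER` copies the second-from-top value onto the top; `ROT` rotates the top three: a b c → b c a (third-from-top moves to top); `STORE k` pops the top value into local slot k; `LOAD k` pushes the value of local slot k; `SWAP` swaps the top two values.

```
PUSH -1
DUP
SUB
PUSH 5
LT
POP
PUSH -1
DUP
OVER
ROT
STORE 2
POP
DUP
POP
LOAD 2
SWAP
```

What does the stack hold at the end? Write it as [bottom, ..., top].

PUSH -1 -> -1
DUP     -> -1 -1
SUB     -> 0
PUSH 5  -> 0 5
LT      -> 1
POP     -> (empty)
PUSH -1 -> -1
DUP     -> -1 -1
OVER    -> -1 -1 -1
ROT     -> -1 -1 -1
STORE 2 -> -1 -1
POP     -> -1
DUP     -> -1 -1
POP     -> -1
LOAD 2  -> -1 -1
SWAP    -> -1 -1

[-1, -1]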